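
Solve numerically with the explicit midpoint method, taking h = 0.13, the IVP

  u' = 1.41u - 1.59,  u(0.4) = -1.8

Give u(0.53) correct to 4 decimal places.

-2.3858

Midpoint: k1 = f(s_n, u_n); k2 = f(s_n + h/2, u_n + (h/2)·k1); u_{n+1} = u_n + h·k2.
s=0.400000, u=-1.800000:
  k1 = f(0.400000, -1.800000) = -4.128000
  k2 = f(0.465000, -2.068320) = -4.506331
  u ← -1.800000 + 0.13·(-4.506331) = -2.385823
u(0.53) ≈ -2.3858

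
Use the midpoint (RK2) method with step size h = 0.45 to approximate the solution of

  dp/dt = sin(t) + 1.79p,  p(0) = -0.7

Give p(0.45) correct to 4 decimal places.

Midpoint: k1 = f(t_n, p_n); k2 = f(t_n + h/2, p_n + (h/2)·k1); p_{n+1} = p_n + h·k2.
t=0.000000, p=-0.700000:
  k1 = f(0.000000, -0.700000) = -1.253000
  k2 = f(0.225000, -0.981925) = -1.534539
  p ← -0.700000 + 0.45·(-1.534539) = -1.390543
p(0.45) ≈ -1.3905

-1.3905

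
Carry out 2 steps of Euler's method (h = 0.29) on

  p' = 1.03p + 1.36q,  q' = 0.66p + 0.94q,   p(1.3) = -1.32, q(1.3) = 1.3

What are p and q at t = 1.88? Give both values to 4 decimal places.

Euler on (p,q): p_{n+1} = p_n + h·p', q_{n+1} = q_n + h·q'.
1.300000: (-1.320000, 1.300000); f=(0.408400, 0.350800) → (-1.201564, 1.401732)
1.590000: (-1.201564, 1.401732); f=(0.668745, 0.524596) → (-1.007628, 1.553865)
(p(1.88), q(1.88)) ≈ (-1.0076, 1.5539)

-1.0076, 1.5539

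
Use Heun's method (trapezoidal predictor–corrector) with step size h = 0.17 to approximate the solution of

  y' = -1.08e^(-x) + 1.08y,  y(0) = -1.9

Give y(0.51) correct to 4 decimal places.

-3.8761

Heun: k1 = f(x_n, y_n); k2 = f(x_n + h, y_n + h·k1); y_{n+1} = y_n + (h/2)·(k1 + k2).
x=0.000000, y=-1.900000:
  k1 = f(0.000000, -1.900000) = -3.132000
  k2 = f(0.170000, -2.432440) = -3.538193
  y ← -1.900000 + (0.17/2)·(-3.132000 + (-3.538193)) = -2.466966
x=0.170000, y=-2.466966:
  k1 = f(0.170000, -2.466966) = -3.575482
  k2 = f(0.340000, -3.074798) = -4.089494
  y ← -2.466966 + (0.17/2)·(-3.575482 + (-4.089494)) = -3.118489
x=0.340000, y=-3.118489:
  k1 = f(0.340000, -3.118489) = -4.136680
  k2 = f(0.510000, -3.821725) = -4.775998
  y ← -3.118489 + (0.17/2)·(-4.136680 + (-4.775998)) = -3.876067
y(0.51) ≈ -3.8761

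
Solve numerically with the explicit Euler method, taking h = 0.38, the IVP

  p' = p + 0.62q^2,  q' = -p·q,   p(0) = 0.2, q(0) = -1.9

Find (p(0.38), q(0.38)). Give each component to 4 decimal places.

Euler on (p,q): p_{n+1} = p_n + h·p', q_{n+1} = q_n + h·q'.
0.000000: (0.200000, -1.900000); f=(2.438200, 0.380000) → (1.126516, -1.755600)
(p(0.38), q(0.38)) ≈ (1.1265, -1.7556)

1.1265, -1.7556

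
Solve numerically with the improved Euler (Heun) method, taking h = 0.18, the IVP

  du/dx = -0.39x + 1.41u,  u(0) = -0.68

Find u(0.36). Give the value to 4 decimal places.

Heun: k1 = f(x_n, u_n); k2 = f(x_n + h, u_n + h·k1); u_{n+1} = u_n + (h/2)·(k1 + k2).
x=0.000000, u=-0.680000:
  k1 = f(0.000000, -0.680000) = -0.958800
  k2 = f(0.180000, -0.852584) = -1.272343
  u ← -0.680000 + (0.18/2)·(-0.958800 + (-1.272343)) = -0.880803
x=0.180000, u=-0.880803:
  k1 = f(0.180000, -0.880803) = -1.312132
  k2 = f(0.360000, -1.116987) = -1.715351
  u ← -0.880803 + (0.18/2)·(-1.312132 + (-1.715351)) = -1.153276
u(0.36) ≈ -1.1533

-1.1533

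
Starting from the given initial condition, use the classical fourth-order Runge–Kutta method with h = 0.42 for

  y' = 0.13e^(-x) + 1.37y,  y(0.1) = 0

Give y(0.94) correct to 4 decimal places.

0.1354

RK4: k1 = f(x_n, y_n); k2 = f(x_n + h/2, y_n + (h/2)·k1); k3 = f(x_n + h/2, y_n + (h/2)·k2); k4 = f(x_n + h, y_n + h·k3); y_{n+1} = y_n + (h/6)·(k1 + 2k2 + 2k3 + k4).
x=0.100000, y=0.000000:
  k1 = f(0.100000, 0.000000) = 0.117629
  k2 = f(0.310000, 0.024702) = 0.129190
  k3 = f(0.310000, 0.027130) = 0.132516
  k4 = f(0.520000, 0.055657) = 0.153537
  y ← 0.000000 + (0.42/6)·(k1 + 2k2 + 2k3 + k4) = 0.055620
x=0.520000, y=0.055620:
  k1 = f(0.520000, 0.055620) = 0.153488
  k2 = f(0.730000, 0.087853) = 0.183007
  k3 = f(0.730000, 0.094052) = 0.191499
  k4 = f(0.940000, 0.136050) = 0.237170
  y ← 0.055620 + (0.42/6)·(k1 + 2k2 + 2k3 + k4) = 0.135397
y(0.94) ≈ 0.1354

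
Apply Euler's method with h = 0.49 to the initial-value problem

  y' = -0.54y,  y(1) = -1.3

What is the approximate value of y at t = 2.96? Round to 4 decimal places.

-0.3802

Euler: y_{n+1} = y_n + h·f(t_n, y_n).
t=1.000000, y=-1.300000: f=0.702000 → y ← -1.300000 + 0.49·0.702000 = -0.956020
t=1.490000, y=-0.956020: f=0.516251 → y ← -0.956020 + 0.49·0.516251 = -0.703057
t=1.980000, y=-0.703057: f=0.379651 → y ← -0.703057 + 0.49·0.379651 = -0.517028
t=2.470000, y=-0.517028: f=0.279195 → y ← -0.517028 + 0.49·0.279195 = -0.380223
y(2.96) ≈ -0.3802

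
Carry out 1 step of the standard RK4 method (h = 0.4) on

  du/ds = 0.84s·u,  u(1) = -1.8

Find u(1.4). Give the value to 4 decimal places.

RK4: k1 = f(s_n, u_n); k2 = f(s_n + h/2, u_n + (h/2)·k1); k3 = f(s_n + h/2, u_n + (h/2)·k2); k4 = f(s_n + h, u_n + h·k3); u_{n+1} = u_n + (h/6)·(k1 + 2k2 + 2k3 + k4).
s=1.000000, u=-1.800000:
  k1 = f(1.000000, -1.800000) = -1.512000
  k2 = f(1.200000, -2.102400) = -2.119219
  k3 = f(1.200000, -2.223844) = -2.241635
  k4 = f(1.400000, -2.696654) = -3.171265
  u ← -1.800000 + (0.4/6)·(k1 + 2k2 + 2k3 + k4) = -2.693665
u(1.4) ≈ -2.6937

-2.6937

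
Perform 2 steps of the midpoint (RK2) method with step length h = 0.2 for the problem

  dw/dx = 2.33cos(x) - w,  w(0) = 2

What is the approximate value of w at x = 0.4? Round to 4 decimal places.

2.0863

Midpoint: k1 = f(x_n, w_n); k2 = f(x_n + h/2, w_n + (h/2)·k1); w_{n+1} = w_n + h·k2.
x=0.000000, w=2.000000:
  k1 = f(0.000000, 2.000000) = 0.330000
  k2 = f(0.100000, 2.033000) = 0.285360
  w ← 2.000000 + 0.2·0.285360 = 2.057072
x=0.200000, w=2.057072:
  k1 = f(0.200000, 2.057072) = 0.226483
  k2 = f(0.300000, 2.079720) = 0.146214
  w ← 2.057072 + 0.2·0.146214 = 2.086315
w(0.4) ≈ 2.0863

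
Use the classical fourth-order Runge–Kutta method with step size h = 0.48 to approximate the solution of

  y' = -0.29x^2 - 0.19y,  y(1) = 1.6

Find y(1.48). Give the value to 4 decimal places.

1.2522

RK4: k1 = f(x_n, y_n); k2 = f(x_n + h/2, y_n + (h/2)·k1); k3 = f(x_n + h/2, y_n + (h/2)·k2); k4 = f(x_n + h, y_n + h·k3); y_{n+1} = y_n + (h/6)·(k1 + 2k2 + 2k3 + k4).
x=1.000000, y=1.600000:
  k1 = f(1.000000, 1.600000) = -0.594000
  k2 = f(1.240000, 1.457440) = -0.722818
  k3 = f(1.240000, 1.426524) = -0.716944
  k4 = f(1.480000, 1.255867) = -0.873831
  y ← 1.600000 + (0.48/6)·(k1 + 2k2 + 2k3 + k4) = 1.252212
y(1.48) ≈ 1.2522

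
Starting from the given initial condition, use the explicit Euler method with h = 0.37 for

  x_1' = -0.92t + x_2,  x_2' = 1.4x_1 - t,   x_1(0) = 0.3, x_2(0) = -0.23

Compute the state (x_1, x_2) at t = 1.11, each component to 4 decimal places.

-0.2276, -0.3422

Euler on (x_1,x_2): x_1_{n+1} = x_1_n + h·x_1', x_2_{n+1} = x_2_n + h·x_2'.
0.000000: (0.300000, -0.230000); f=(-0.230000, 0.420000) → (0.214900, -0.074600)
0.370000: (0.214900, -0.074600); f=(-0.415000, -0.069140) → (0.061350, -0.100182)
0.740000: (0.061350, -0.100182); f=(-0.780982, -0.654110) → (-0.227613, -0.342203)
(x_1(1.11), x_2(1.11)) ≈ (-0.2276, -0.3422)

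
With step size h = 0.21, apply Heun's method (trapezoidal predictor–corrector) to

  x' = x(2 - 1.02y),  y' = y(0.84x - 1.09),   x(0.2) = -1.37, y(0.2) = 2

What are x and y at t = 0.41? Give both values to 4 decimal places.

Heun on (x,y): k1 = f(t_n, state_n); k2 = f(t_n + h, state_n + h·k1); state_{n+1} = state_n + (h/2)·(k1 + k2).
0.200000: (-1.370000, 2.000000)
  k1 = (0.054800, -4.481600)
  predictor → (-1.358492, 1.058864)
  k2 = (-1.249757, -2.362467)
  → (-1.495470, 1.281373)
(x(0.41), y(0.41)) ≈ (-1.4955, 1.2814)

-1.4955, 1.2814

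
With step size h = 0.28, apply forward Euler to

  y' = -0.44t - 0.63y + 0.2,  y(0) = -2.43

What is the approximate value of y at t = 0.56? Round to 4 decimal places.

Euler: y_{n+1} = y_n + h·f(t_n, y_n).
t=0.000000, y=-2.430000: f=1.730900 → y ← -2.430000 + 0.28·1.730900 = -1.945348
t=0.280000, y=-1.945348: f=1.302369 → y ← -1.945348 + 0.28·1.302369 = -1.580685
y(0.56) ≈ -1.5807

-1.5807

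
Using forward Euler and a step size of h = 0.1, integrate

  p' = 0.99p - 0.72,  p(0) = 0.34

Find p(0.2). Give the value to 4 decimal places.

0.2595

Euler: p_{n+1} = p_n + h·f(t_n, p_n).
t=0.000000, p=0.340000: f=-0.383400 → p ← 0.340000 + 0.1·(-0.383400) = 0.301660
t=0.100000, p=0.301660: f=-0.421357 → p ← 0.301660 + 0.1·(-0.421357) = 0.259524
p(0.2) ≈ 0.2595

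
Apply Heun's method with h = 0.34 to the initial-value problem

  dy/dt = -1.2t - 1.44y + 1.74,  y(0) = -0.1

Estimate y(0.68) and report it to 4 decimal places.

0.4708

Heun: k1 = f(t_n, y_n); k2 = f(t_n + h, y_n + h·k1); y_{n+1} = y_n + (h/2)·(k1 + k2).
t=0.000000, y=-0.100000:
  k1 = f(0.000000, -0.100000) = 1.884000
  k2 = f(0.340000, 0.540560) = 0.553594
  y ← -0.100000 + (0.34/2)·(1.884000 + 0.553594) = 0.314391
t=0.340000, y=0.314391:
  k1 = f(0.340000, 0.314391) = 0.879277
  k2 = f(0.680000, 0.613345) = 0.040783
  y ← 0.314391 + (0.34/2)·(0.879277 + 0.040783) = 0.470801
y(0.68) ≈ 0.4708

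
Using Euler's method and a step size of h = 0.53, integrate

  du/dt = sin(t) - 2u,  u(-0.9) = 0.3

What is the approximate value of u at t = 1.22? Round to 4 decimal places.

0.3317

Euler: u_{n+1} = u_n + h·f(t_n, u_n).
t=-0.900000, u=0.300000: f=-1.383327 → u ← 0.300000 + 0.53·(-1.383327) = -0.433163
t=-0.370000, u=-0.433163: f=0.504711 → u ← -0.433163 + 0.53·0.504711 = -0.165666
t=0.160000, u=-0.165666: f=0.490651 → u ← -0.165666 + 0.53·0.490651 = 0.094379
t=0.690000, u=0.094379: f=0.447780 → u ← 0.094379 + 0.53·0.447780 = 0.331702
u(1.22) ≈ 0.3317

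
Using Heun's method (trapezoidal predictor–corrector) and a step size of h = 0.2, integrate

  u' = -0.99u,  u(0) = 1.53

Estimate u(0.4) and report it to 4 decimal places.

1.0328

Heun: k1 = f(x_n, u_n); k2 = f(x_n + h, u_n + h·k1); u_{n+1} = u_n + (h/2)·(k1 + k2).
x=0.000000, u=1.530000:
  k1 = f(0.000000, 1.530000) = -1.514700
  k2 = f(0.200000, 1.227060) = -1.214789
  u ← 1.530000 + (0.2/2)·(-1.514700 + (-1.214789)) = 1.257051
x=0.200000, u=1.257051:
  k1 = f(0.200000, 1.257051) = -1.244481
  k2 = f(0.400000, 1.008155) = -0.998073
  u ← 1.257051 + (0.2/2)·(-1.244481 + (-0.998073)) = 1.032796
u(0.4) ≈ 1.0328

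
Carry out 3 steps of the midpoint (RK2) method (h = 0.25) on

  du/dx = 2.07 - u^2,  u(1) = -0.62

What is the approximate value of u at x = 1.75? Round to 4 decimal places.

Midpoint: k1 = f(x_n, u_n); k2 = f(x_n + h/2, u_n + (h/2)·k1); u_{n+1} = u_n + h·k2.
x=1.000000, u=-0.620000:
  k1 = f(1.000000, -0.620000) = 1.685600
  k2 = f(1.125000, -0.409300) = 1.902474
  u ← -0.620000 + 0.25·1.902474 = -0.144382
x=1.250000, u=-0.144382:
  k1 = f(1.250000, -0.144382) = 2.049154
  k2 = f(1.375000, 0.111763) = 2.057509
  u ← -0.144382 + 0.25·2.057509 = 0.369996
x=1.500000, u=0.369996:
  k1 = f(1.500000, 0.369996) = 1.933103
  k2 = f(1.625000, 0.611634) = 1.695904
  u ← 0.369996 + 0.25·1.695904 = 0.793972
u(1.75) ≈ 0.7940

0.7940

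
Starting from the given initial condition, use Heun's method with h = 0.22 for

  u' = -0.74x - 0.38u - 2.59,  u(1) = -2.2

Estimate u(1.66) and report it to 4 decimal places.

Heun: k1 = f(x_n, u_n); k2 = f(x_n + h, u_n + h·k1); u_{n+1} = u_n + (h/2)·(k1 + k2).
x=1.000000, u=-2.200000:
  k1 = f(1.000000, -2.200000) = -2.494000
  k2 = f(1.220000, -2.748680) = -2.448302
  u ← -2.200000 + (0.22/2)·(-2.494000 + (-2.448302)) = -2.743653
x=1.220000, u=-2.743653:
  k1 = f(1.220000, -2.743653) = -2.450212
  k2 = f(1.440000, -3.282700) = -2.408174
  u ← -2.743653 + (0.22/2)·(-2.450212 + (-2.408174)) = -3.278076
x=1.440000, u=-3.278076:
  k1 = f(1.440000, -3.278076) = -2.409931
  k2 = f(1.660000, -3.808261) = -2.371261
  u ← -3.278076 + (0.22/2)·(-2.409931 + (-2.371261)) = -3.804007
u(1.66) ≈ -3.8040

-3.8040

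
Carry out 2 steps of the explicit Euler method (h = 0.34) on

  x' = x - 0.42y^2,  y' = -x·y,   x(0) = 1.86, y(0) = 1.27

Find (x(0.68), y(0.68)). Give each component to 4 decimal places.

3.0001, 0.1078

Euler on (x,y): x_{n+1} = x_n + h·x', y_{n+1} = y_n + h·y'.
0.000000: (1.860000, 1.270000); f=(1.182582, -2.362200) → (2.262078, 0.466852)
0.340000: (2.262078, 0.466852); f=(2.170539, -1.056056) → (3.000061, 0.107793)
(x(0.68), y(0.68)) ≈ (3.0001, 0.1078)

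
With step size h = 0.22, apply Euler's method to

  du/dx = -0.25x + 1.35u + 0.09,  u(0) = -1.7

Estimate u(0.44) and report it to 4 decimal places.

Euler: u_{n+1} = u_n + h·f(x_n, u_n).
x=0.000000, u=-1.700000: f=-2.205000 → u ← -1.700000 + 0.22·(-2.205000) = -2.185100
x=0.220000, u=-2.185100: f=-2.914885 → u ← -2.185100 + 0.22·(-2.914885) = -2.826375
u(0.44) ≈ -2.8264

-2.8264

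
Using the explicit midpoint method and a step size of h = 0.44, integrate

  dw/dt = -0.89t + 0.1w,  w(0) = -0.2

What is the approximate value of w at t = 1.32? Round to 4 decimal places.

-1.0347

Midpoint: k1 = f(t_n, w_n); k2 = f(t_n + h/2, w_n + (h/2)·k1); w_{n+1} = w_n + h·k2.
t=0.000000, w=-0.200000:
  k1 = f(0.000000, -0.200000) = -0.020000
  k2 = f(0.220000, -0.204400) = -0.216240
  w ← -0.200000 + 0.44·(-0.216240) = -0.295146
t=0.440000, w=-0.295146:
  k1 = f(0.440000, -0.295146) = -0.421115
  k2 = f(0.660000, -0.387791) = -0.626179
  w ← -0.295146 + 0.44·(-0.626179) = -0.570664
t=0.880000, w=-0.570664:
  k1 = f(0.880000, -0.570664) = -0.840266
  k2 = f(1.100000, -0.755523) = -1.054552
  w ← -0.570664 + 0.44·(-1.054552) = -1.034667
w(1.32) ≈ -1.0347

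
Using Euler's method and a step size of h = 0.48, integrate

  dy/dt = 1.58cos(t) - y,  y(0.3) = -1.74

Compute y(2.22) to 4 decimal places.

0.1133

Euler: y_{n+1} = y_n + h·f(t_n, y_n).
t=0.300000, y=-1.740000: f=3.249432 → y ← -1.740000 + 0.48·3.249432 = -0.180273
t=0.780000, y=-0.180273: f=1.303516 → y ← -0.180273 + 0.48·1.303516 = 0.445415
t=1.260000, y=0.445415: f=0.037776 → y ← 0.445415 + 0.48·0.037776 = 0.463547
t=1.740000, y=0.463547: f=-0.729615 → y ← 0.463547 + 0.48·(-0.729615) = 0.113332
y(2.22) ≈ 0.1133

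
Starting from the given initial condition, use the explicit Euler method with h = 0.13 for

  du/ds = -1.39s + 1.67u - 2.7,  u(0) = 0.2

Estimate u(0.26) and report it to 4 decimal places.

Euler: u_{n+1} = u_n + h·f(s_n, u_n).
s=0.000000, u=0.200000: f=-2.366000 → u ← 0.200000 + 0.13·(-2.366000) = -0.107580
s=0.130000, u=-0.107580: f=-3.060359 → u ← -0.107580 + 0.13·(-3.060359) = -0.505427
u(0.26) ≈ -0.5054

-0.5054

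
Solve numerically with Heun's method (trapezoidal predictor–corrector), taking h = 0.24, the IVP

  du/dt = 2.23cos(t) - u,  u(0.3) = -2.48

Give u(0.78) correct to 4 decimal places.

-0.8441

Heun: k1 = f(t_n, u_n); k2 = f(t_n + h, u_n + h·k1); u_{n+1} = u_n + (h/2)·(k1 + k2).
t=0.300000, u=-2.480000:
  k1 = f(0.300000, -2.480000) = 4.610400
  k2 = f(0.540000, -1.373504) = 3.286194
  u ← -2.480000 + (0.24/2)·(4.610400 + 3.286194) = -1.532409
t=0.540000, u=-1.532409:
  k1 = f(0.540000, -1.532409) = 3.445099
  k2 = f(0.780000, -0.705585) = 2.290922
  u ← -1.532409 + (0.24/2)·(3.445099 + 2.290922) = -0.844086
u(0.78) ≈ -0.8441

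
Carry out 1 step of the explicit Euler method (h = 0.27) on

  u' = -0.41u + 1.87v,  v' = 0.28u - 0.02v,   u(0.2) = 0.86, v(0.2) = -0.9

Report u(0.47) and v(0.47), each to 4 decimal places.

0.3104, -0.8301

Euler on (u,v): u_{n+1} = u_n + h·u', v_{n+1} = v_n + h·v'.
0.200000: (0.860000, -0.900000); f=(-2.035600, 0.258800) → (0.310388, -0.830124)
(u(0.47), v(0.47)) ≈ (0.3104, -0.8301)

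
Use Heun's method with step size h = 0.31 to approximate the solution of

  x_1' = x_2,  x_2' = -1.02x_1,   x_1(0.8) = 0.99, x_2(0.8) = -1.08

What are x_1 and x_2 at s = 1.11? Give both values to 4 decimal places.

0.6067, -1.3401

Heun on (x_1,x_2): k1 = f(s_n, state_n); k2 = f(s_n + h, state_n + h·k1); state_{n+1} = state_n + (h/2)·(k1 + k2).
0.800000: (0.990000, -1.080000)
  k1 = (-1.080000, -1.009800)
  predictor → (0.655200, -1.393038)
  k2 = (-1.393038, -0.668304)
  → (0.606679, -1.340106)
(x_1(1.11), x_2(1.11)) ≈ (0.6067, -1.3401)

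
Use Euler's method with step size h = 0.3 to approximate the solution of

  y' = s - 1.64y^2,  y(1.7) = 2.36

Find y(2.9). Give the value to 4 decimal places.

Euler: y_{n+1} = y_n + h·f(s_n, y_n).
s=1.700000, y=2.360000: f=-7.434144 → y ← 2.360000 + 0.3·(-7.434144) = 0.129757
s=2.000000, y=0.129757: f=1.972388 → y ← 0.129757 + 0.3·1.972388 = 0.721473
s=2.300000, y=0.721473: f=1.446342 → y ← 0.721473 + 0.3·1.446342 = 1.155376
s=2.600000, y=1.155376: f=0.410776 → y ← 1.155376 + 0.3·0.410776 = 1.278608
y(2.9) ≈ 1.2786

1.2786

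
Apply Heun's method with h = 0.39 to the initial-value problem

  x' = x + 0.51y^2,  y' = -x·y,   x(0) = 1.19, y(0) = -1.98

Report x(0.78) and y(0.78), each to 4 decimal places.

Heun on (x,y): k1 = f(t_n, state_n); k2 = f(t_n + h, state_n + h·k1); state_{n+1} = state_n + (h/2)·(k1 + k2).
0.000000: (1.190000, -1.980000)
  k1 = (3.189404, 2.356200)
  predictor → (2.433868, -1.061082)
  k2 = (3.008074, 2.582533)
  → (2.398508, -1.016947)
0.390000: (2.398508, -1.016947)
  k1 = (2.925941, 2.439156)
  predictor → (3.539625, -0.065676)
  k2 = (3.541825, 0.232469)
  → (3.659723, -0.495980)
(x(0.78), y(0.78)) ≈ (3.6597, -0.4960)

3.6597, -0.4960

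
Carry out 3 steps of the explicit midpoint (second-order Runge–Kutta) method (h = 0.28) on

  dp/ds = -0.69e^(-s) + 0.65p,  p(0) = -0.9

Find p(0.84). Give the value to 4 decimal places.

-2.0902

Midpoint: k1 = f(s_n, p_n); k2 = f(s_n + h/2, p_n + (h/2)·k1); p_{n+1} = p_n + h·k2.
s=0.000000, p=-0.900000:
  k1 = f(0.000000, -0.900000) = -1.275000
  k2 = f(0.140000, -1.078500) = -1.300882
  p ← -0.900000 + 0.28·(-1.300882) = -1.264247
s=0.280000, p=-1.264247:
  k1 = f(0.280000, -1.264247) = -1.343251
  k2 = f(0.420000, -1.452302) = -1.397359
  p ← -1.264247 + 0.28·(-1.397359) = -1.655507
s=0.560000, p=-1.655507:
  k1 = f(0.560000, -1.655507) = -1.470214
  k2 = f(0.700000, -1.861337) = -1.552513
  p ← -1.655507 + 0.28·(-1.552513) = -2.090211
p(0.84) ≈ -2.0902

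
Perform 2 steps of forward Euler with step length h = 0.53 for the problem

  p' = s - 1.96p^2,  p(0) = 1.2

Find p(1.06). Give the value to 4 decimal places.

Euler: p_{n+1} = p_n + h·f(s_n, p_n).
s=0.000000, p=1.200000: f=-2.822400 → p ← 1.200000 + 0.53·(-2.822400) = -0.295872
s=0.530000, p=-0.295872: f=0.358421 → p ← -0.295872 + 0.53·0.358421 = -0.105909
p(1.06) ≈ -0.1059

-0.1059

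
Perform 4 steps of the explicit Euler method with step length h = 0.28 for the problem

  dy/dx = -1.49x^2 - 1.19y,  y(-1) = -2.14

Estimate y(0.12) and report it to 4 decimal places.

-0.7074

Euler: y_{n+1} = y_n + h·f(x_n, y_n).
x=-1.000000, y=-2.140000: f=1.056600 → y ← -2.140000 + 0.28·1.056600 = -1.844152
x=-0.720000, y=-1.844152: f=1.422125 → y ← -1.844152 + 0.28·1.422125 = -1.445957
x=-0.440000, y=-1.445957: f=1.432225 → y ← -1.445957 + 0.28·1.432225 = -1.044934
x=-0.160000, y=-1.044934: f=1.205328 → y ← -1.044934 + 0.28·1.205328 = -0.707442
y(0.12) ≈ -0.7074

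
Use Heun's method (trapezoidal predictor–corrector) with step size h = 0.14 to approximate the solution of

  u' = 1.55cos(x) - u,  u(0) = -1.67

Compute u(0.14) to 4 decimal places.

-1.2518

Heun: k1 = f(x_n, u_n); k2 = f(x_n + h, u_n + h·k1); u_{n+1} = u_n + (h/2)·(k1 + k2).
x=0.000000, u=-1.670000:
  k1 = f(0.000000, -1.670000) = 3.220000
  k2 = f(0.140000, -1.219200) = 2.754035
  u ← -1.670000 + (0.14/2)·(3.220000 + 2.754035) = -1.251818
u(0.14) ≈ -1.2518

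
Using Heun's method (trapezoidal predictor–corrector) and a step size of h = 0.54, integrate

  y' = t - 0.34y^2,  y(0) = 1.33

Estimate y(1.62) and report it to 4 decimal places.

Heun: k1 = f(t_n, y_n); k2 = f(t_n + h, y_n + h·k1); y_{n+1} = y_n + (h/2)·(k1 + k2).
t=0.000000, y=1.330000:
  k1 = f(0.000000, 1.330000) = -0.601426
  k2 = f(0.540000, 1.005230) = 0.196434
  y ← 1.330000 + (0.54/2)·(-0.601426 + 0.196434) = 1.220652
t=0.540000, y=1.220652:
  k1 = f(0.540000, 1.220652) = 0.033403
  k2 = f(1.080000, 1.238690) = 0.558320
  y ← 1.220652 + (0.54/2)·(0.033403 + 0.558320) = 1.380417
t=1.080000, y=1.380417:
  k1 = f(1.080000, 1.380417) = 0.432112
  k2 = f(1.620000, 1.613758) = 0.734567
  y ← 1.380417 + (0.54/2)·(0.432112 + 0.734567) = 1.695421
y(1.62) ≈ 1.6954

1.6954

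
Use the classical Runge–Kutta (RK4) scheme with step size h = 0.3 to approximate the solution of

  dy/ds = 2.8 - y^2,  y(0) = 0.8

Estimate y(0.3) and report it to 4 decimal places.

1.2882

RK4: k1 = f(s_n, y_n); k2 = f(s_n + h/2, y_n + (h/2)·k1); k3 = f(s_n + h/2, y_n + (h/2)·k2); k4 = f(s_n + h, y_n + h·k3); y_{n+1} = y_n + (h/6)·(k1 + 2k2 + 2k3 + k4).
s=0.000000, y=0.800000:
  k1 = f(0.000000, 0.800000) = 2.160000
  k2 = f(0.150000, 1.124000) = 1.536624
  k3 = f(0.150000, 1.030494) = 1.738083
  k4 = f(0.300000, 1.321425) = 1.053836
  y ← 0.800000 + (0.3/6)·(k1 + 2k2 + 2k3 + k4) = 1.288163
y(0.3) ≈ 1.2882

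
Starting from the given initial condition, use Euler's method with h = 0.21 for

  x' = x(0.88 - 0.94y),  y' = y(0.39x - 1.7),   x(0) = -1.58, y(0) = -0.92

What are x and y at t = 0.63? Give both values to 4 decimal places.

Euler on (x,y): x_{n+1} = x_n + h·x', y_{n+1} = y_n + h·y'.
0.000000: (-1.580000, -0.920000); f=(-2.756784, 2.130904) → (-2.158925, -0.472510)
0.210000: (-2.158925, -0.472510); f=(-2.858761, 1.201112) → (-2.759264, -0.220277)
0.420000: (-2.759264, -0.220277); f=(-2.999486, 0.611513) → (-3.389156, -0.091859)
(x(0.63), y(0.63)) ≈ (-3.3892, -0.0919)

-3.3892, -0.0919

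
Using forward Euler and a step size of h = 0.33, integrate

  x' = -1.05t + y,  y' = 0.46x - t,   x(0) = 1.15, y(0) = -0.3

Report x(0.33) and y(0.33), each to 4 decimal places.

Euler on (x,y): x_{n+1} = x_n + h·x', y_{n+1} = y_n + h·y'.
0.000000: (1.150000, -0.300000); f=(-0.300000, 0.529000) → (1.051000, -0.125430)
(x(0.33), y(0.33)) ≈ (1.0510, -0.1254)

1.0510, -0.1254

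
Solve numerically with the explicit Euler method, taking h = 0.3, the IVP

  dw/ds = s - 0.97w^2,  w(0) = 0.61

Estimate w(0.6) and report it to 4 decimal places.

0.5185

Euler: w_{n+1} = w_n + h·f(s_n, w_n).
s=0.000000, w=0.610000: f=-0.360937 → w ← 0.610000 + 0.3·(-0.360937) = 0.501719
s=0.300000, w=0.501719: f=0.055830 → w ← 0.501719 + 0.3·0.055830 = 0.518468
w(0.6) ≈ 0.5185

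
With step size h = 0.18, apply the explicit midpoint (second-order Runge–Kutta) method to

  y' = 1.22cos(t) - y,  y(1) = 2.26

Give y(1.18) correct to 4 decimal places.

Midpoint: k1 = f(t_n, y_n); k2 = f(t_n + h/2, y_n + (h/2)·k1); y_{n+1} = y_n + h·k2.
t=1.000000, y=2.260000:
  k1 = f(1.000000, 2.260000) = -1.600831
  k2 = f(1.090000, 2.115925) = -1.551693
  y ← 2.260000 + 0.18·(-1.551693) = 1.980695
y(1.18) ≈ 1.9807

1.9807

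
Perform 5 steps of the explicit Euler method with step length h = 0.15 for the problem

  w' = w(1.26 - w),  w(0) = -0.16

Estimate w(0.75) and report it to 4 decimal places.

Euler: w_{n+1} = w_n + h·f(t_n, w_n).
t=0.000000, w=-0.160000: f=-0.227200 → w ← -0.160000 + 0.15·(-0.227200) = -0.194080
t=0.150000, w=-0.194080: f=-0.282208 → w ← -0.194080 + 0.15·(-0.282208) = -0.236411
t=0.300000, w=-0.236411: f=-0.353768 → w ← -0.236411 + 0.15·(-0.353768) = -0.289476
t=0.450000, w=-0.289476: f=-0.448537 → w ← -0.289476 + 0.15·(-0.448537) = -0.356757
t=0.600000, w=-0.356757: f=-0.576789 → w ← -0.356757 + 0.15·(-0.576789) = -0.443275
w(0.75) ≈ -0.4433

-0.4433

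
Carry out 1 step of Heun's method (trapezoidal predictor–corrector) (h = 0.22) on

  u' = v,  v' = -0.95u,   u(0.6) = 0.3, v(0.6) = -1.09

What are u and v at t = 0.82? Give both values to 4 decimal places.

0.0533, -1.1276

Heun on (u,v): k1 = f(t_n, state_n); k2 = f(t_n + h, state_n + h·k1); state_{n+1} = state_n + (h/2)·(k1 + k2).
0.600000: (0.300000, -1.090000)
  k1 = (-1.090000, -0.285000)
  predictor → (0.060200, -1.152700)
  k2 = (-1.152700, -0.057190)
  → (0.053303, -1.127641)
(u(0.82), v(0.82)) ≈ (0.0533, -1.1276)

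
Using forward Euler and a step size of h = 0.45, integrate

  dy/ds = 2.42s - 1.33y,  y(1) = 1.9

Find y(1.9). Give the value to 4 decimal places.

Euler: y_{n+1} = y_n + h·f(s_n, y_n).
s=1.000000, y=1.900000: f=-0.107000 → y ← 1.900000 + 0.45·(-0.107000) = 1.851850
s=1.450000, y=1.851850: f=1.046040 → y ← 1.851850 + 0.45·1.046040 = 2.322568
y(1.9) ≈ 2.3226

2.3226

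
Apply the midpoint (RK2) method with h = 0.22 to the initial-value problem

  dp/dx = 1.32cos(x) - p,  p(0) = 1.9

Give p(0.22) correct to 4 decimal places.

1.7847

Midpoint: k1 = f(x_n, p_n); k2 = f(x_n + h/2, p_n + (h/2)·k1); p_{n+1} = p_n + h·k2.
x=0.000000, p=1.900000:
  k1 = f(0.000000, 1.900000) = -0.580000
  k2 = f(0.110000, 1.836200) = -0.524178
  p ← 1.900000 + 0.22·(-0.524178) = 1.784681
p(0.22) ≈ 1.7847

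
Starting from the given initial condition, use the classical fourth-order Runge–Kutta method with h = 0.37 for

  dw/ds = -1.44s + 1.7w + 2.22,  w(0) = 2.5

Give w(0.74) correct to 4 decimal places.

11.4453

RK4: k1 = f(s_n, w_n); k2 = f(s_n + h/2, w_n + (h/2)·k1); k3 = f(s_n + h/2, w_n + (h/2)·k2); k4 = f(s_n + h, w_n + h·k3); w_{n+1} = w_n + (h/6)·(k1 + 2k2 + 2k3 + k4).
s=0.000000, w=2.500000:
  k1 = f(0.000000, 2.500000) = 6.470000
  k2 = f(0.185000, 3.696950) = 8.238415
  k3 = f(0.185000, 4.024107) = 8.794582
  k4 = f(0.370000, 5.753995) = 11.468992
  w ← 2.500000 + (0.37/6)·(k1 + 2k2 + 2k3 + k4) = 5.706974
s=0.370000, w=5.706974:
  k1 = f(0.370000, 5.706974) = 11.389056
  k2 = f(0.555000, 7.813949) = 14.704514
  k3 = f(0.555000, 8.427309) = 15.747226
  k4 = f(0.740000, 11.533448) = 20.761261
  w ← 5.706974 + (0.37/6)·(k1 + 2k2 + 2k3 + k4) = 11.445291
w(0.74) ≈ 11.4453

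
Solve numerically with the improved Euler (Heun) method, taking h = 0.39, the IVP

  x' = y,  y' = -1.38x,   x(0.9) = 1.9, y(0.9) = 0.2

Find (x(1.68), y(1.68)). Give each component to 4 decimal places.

Heun on (x,y): k1 = f(t_n, state_n); k2 = f(t_n + h, state_n + h·k1); state_{n+1} = state_n + (h/2)·(k1 + k2).
0.900000: (1.900000, 0.200000)
  k1 = (0.200000, -2.622000)
  predictor → (1.978000, -0.822580)
  k2 = (-0.822580, -2.729640)
  → (1.778597, -0.843570)
1.290000: (1.778597, -0.843570)
  k1 = (-0.843570, -2.454464)
  predictor → (1.449605, -1.800811)
  k2 = (-1.800811, -2.000454)
  → (1.262943, -1.712279)
(x(1.68), y(1.68)) ≈ (1.2629, -1.7123)

1.2629, -1.7123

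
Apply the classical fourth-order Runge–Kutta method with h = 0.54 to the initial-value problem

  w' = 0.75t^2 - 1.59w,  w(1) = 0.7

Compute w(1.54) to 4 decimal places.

RK4: k1 = f(t_n, w_n); k2 = f(t_n + h/2, w_n + (h/2)·k1); k3 = f(t_n + h/2, w_n + (h/2)·k2); k4 = f(t_n + h, w_n + h·k3); w_{n+1} = w_n + (h/6)·(k1 + 2k2 + 2k3 + k4).
t=1.000000, w=0.700000:
  k1 = f(1.000000, 0.700000) = -0.363000
  k2 = f(1.270000, 0.601990) = 0.252511
  k3 = f(1.270000, 0.768178) = -0.011728
  k4 = f(1.540000, 0.693667) = 0.675770
  w ← 0.700000 + (0.54/6)·(k1 + 2k2 + 2k3 + k4) = 0.771490
w(1.54) ≈ 0.7715

0.7715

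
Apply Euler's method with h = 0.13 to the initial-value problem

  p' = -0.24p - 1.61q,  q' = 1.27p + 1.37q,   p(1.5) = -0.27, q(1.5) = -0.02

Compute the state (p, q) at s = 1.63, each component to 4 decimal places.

-0.2574, -0.0681

Euler on (p,q): p_{n+1} = p_n + h·p', q_{n+1} = q_n + h·q'.
1.500000: (-0.270000, -0.020000); f=(0.097000, -0.370300) → (-0.257390, -0.068139)
(p(1.63), q(1.63)) ≈ (-0.2574, -0.0681)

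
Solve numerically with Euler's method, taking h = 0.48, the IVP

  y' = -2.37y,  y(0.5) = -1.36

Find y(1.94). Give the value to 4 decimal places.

Euler: y_{n+1} = y_n + h·f(x_n, y_n).
x=0.500000, y=-1.360000: f=3.223200 → y ← -1.360000 + 0.48·3.223200 = 0.187136
x=0.980000, y=0.187136: f=-0.443512 → y ← 0.187136 + 0.48·(-0.443512) = -0.025750
x=1.460000, y=-0.025750: f=0.061027 → y ← -0.025750 + 0.48·0.061027 = 0.003543
y(1.94) ≈ 0.0035

0.0035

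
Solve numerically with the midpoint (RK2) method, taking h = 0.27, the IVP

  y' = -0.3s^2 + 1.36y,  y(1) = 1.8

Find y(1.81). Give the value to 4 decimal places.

Midpoint: k1 = f(s_n, y_n); k2 = f(s_n + h/2, y_n + (h/2)·k1); y_{n+1} = y_n + h·k2.
s=1.000000, y=1.800000:
  k1 = f(1.000000, 1.800000) = 2.148000
  k2 = f(1.135000, 2.089980) = 2.455905
  y ← 1.800000 + 0.27·2.455905 = 2.463094
s=1.270000, y=2.463094:
  k1 = f(1.270000, 2.463094) = 2.865938
  k2 = f(1.405000, 2.849996) = 3.283787
  y ← 2.463094 + 0.27·3.283787 = 3.349717
s=1.540000, y=3.349717:
  k1 = f(1.540000, 3.349717) = 3.844135
  k2 = f(1.675000, 3.868675) = 4.419711
  y ← 3.349717 + 0.27·4.419711 = 4.543039
y(1.81) ≈ 4.5430

4.5430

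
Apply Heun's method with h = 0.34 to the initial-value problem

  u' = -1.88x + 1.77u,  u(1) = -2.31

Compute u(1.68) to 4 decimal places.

Heun: k1 = f(x_n, u_n); k2 = f(x_n + h, u_n + h·k1); u_{n+1} = u_n + (h/2)·(k1 + k2).
x=1.000000, u=-2.310000:
  k1 = f(1.000000, -2.310000) = -5.968700
  k2 = f(1.340000, -4.339358) = -10.199864
  u ← -2.310000 + (0.34/2)·(-5.968700 + (-10.199864)) = -5.058656
x=1.340000, u=-5.058656:
  k1 = f(1.340000, -5.058656) = -11.473021
  k2 = f(1.680000, -8.959483) = -19.016685
  u ← -5.058656 + (0.34/2)·(-11.473021 + (-19.016685)) = -10.241906
u(1.68) ≈ -10.2419

-10.2419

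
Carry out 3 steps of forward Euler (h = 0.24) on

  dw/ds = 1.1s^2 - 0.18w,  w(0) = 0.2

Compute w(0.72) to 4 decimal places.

0.2506

Euler: w_{n+1} = w_n + h·f(s_n, w_n).
s=0.000000, w=0.200000: f=-0.036000 → w ← 0.200000 + 0.24·(-0.036000) = 0.191360
s=0.240000, w=0.191360: f=0.028915 → w ← 0.191360 + 0.24·0.028915 = 0.198300
s=0.480000, w=0.198300: f=0.217746 → w ← 0.198300 + 0.24·0.217746 = 0.250559
w(0.72) ≈ 0.2506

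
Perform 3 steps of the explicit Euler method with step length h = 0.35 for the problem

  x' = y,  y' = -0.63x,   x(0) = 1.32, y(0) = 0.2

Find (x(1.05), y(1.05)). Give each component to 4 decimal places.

Euler on (x,y): x_{n+1} = x_n + h·x', y_{n+1} = y_n + h·y'.
0.000000: (1.320000, 0.200000); f=(0.200000, -0.831600) → (1.390000, -0.091060)
0.350000: (1.390000, -0.091060); f=(-0.091060, -0.875700) → (1.358129, -0.397555)
0.700000: (1.358129, -0.397555); f=(-0.397555, -0.855621) → (1.218985, -0.697022)
(x(1.05), y(1.05)) ≈ (1.2190, -0.6970)

1.2190, -0.6970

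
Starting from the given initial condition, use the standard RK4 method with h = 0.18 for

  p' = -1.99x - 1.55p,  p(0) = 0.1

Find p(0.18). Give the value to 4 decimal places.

0.0462

RK4: k1 = f(x_n, p_n); k2 = f(x_n + h/2, p_n + (h/2)·k1); k3 = f(x_n + h/2, p_n + (h/2)·k2); k4 = f(x_n + h, p_n + h·k3); p_{n+1} = p_n + (h/6)·(k1 + 2k2 + 2k3 + k4).
x=0.000000, p=0.100000:
  k1 = f(0.000000, 0.100000) = -0.155000
  k2 = f(0.090000, 0.086050) = -0.312477
  k3 = f(0.090000, 0.071877) = -0.290509
  k4 = f(0.180000, 0.047708) = -0.432148
  p ← 0.100000 + (0.18/6)·(k1 + 2k2 + 2k3 + k4) = 0.046206
p(0.18) ≈ 0.0462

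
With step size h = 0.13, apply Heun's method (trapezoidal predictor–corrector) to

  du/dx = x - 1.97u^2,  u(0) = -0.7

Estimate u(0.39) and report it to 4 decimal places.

-1.3409

Heun: k1 = f(x_n, u_n); k2 = f(x_n + h, u_n + h·k1); u_{n+1} = u_n + (h/2)·(k1 + k2).
x=0.000000, u=-0.700000:
  k1 = f(0.000000, -0.700000) = -0.965300
  k2 = f(0.130000, -0.825489) = -1.212421
  u ← -0.700000 + (0.13/2)·(-0.965300 + (-1.212421)) = -0.841552
x=0.130000, u=-0.841552:
  k1 = f(0.130000, -0.841552) = -1.265173
  k2 = f(0.260000, -1.006024) = -1.733807
  u ← -0.841552 + (0.13/2)·(-1.265173 + (-1.733807)) = -1.036486
x=0.260000, u=-1.036486:
  k1 = f(0.260000, -1.036486) = -1.856376
  k2 = f(0.390000, -1.277814) = -2.826635
  u ← -1.036486 + (0.13/2)·(-1.856376 + (-2.826635)) = -1.340881
u(0.39) ≈ -1.3409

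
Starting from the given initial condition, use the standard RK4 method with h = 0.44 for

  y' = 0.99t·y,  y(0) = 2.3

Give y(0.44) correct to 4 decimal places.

2.5313

RK4: k1 = f(t_n, y_n); k2 = f(t_n + h/2, y_n + (h/2)·k1); k3 = f(t_n + h/2, y_n + (h/2)·k2); k4 = f(t_n + h, y_n + h·k3); y_{n+1} = y_n + (h/6)·(k1 + 2k2 + 2k3 + k4).
t=0.000000, y=2.300000:
  k1 = f(0.000000, 2.300000) = 0.000000
  k2 = f(0.220000, 2.300000) = 0.500940
  k3 = f(0.220000, 2.410207) = 0.524943
  k4 = f(0.440000, 2.530975) = 1.102493
  y ← 2.300000 + (0.44/6)·(k1 + 2k2 + 2k3 + k4) = 2.531312
y(0.44) ≈ 2.5313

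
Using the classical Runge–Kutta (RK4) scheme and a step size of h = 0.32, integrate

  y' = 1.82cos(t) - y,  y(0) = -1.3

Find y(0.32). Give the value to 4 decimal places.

RK4: k1 = f(t_n, y_n); k2 = f(t_n + h/2, y_n + (h/2)·k1); k3 = f(t_n + h/2, y_n + (h/2)·k2); k4 = f(t_n + h, y_n + h·k3); y_{n+1} = y_n + (h/6)·(k1 + 2k2 + 2k3 + k4).
t=0.000000, y=-1.300000:
  k1 = f(0.000000, -1.300000) = 3.120000
  k2 = f(0.160000, -0.800800) = 2.597554
  k3 = f(0.160000, -0.884391) = 2.681145
  k4 = f(0.320000, -0.442034) = 2.169642
  y ← -1.300000 + (0.32/6)·(k1 + 2k2 + 2k3 + k4) = -0.454825
y(0.32) ≈ -0.4548

-0.4548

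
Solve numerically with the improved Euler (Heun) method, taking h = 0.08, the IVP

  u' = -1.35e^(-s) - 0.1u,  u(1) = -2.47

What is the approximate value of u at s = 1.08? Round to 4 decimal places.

Heun: k1 = f(s_n, u_n); k2 = f(s_n + h, u_n + h·k1); u_{n+1} = u_n + (h/2)·(k1 + k2).
s=1.000000, u=-2.470000:
  k1 = f(1.000000, -2.470000) = -0.249637
  k2 = f(1.080000, -2.489971) = -0.209457
  u ← -2.470000 + (0.08/2)·(-0.249637 + (-0.209457)) = -2.488364
u(1.08) ≈ -2.4884

-2.4884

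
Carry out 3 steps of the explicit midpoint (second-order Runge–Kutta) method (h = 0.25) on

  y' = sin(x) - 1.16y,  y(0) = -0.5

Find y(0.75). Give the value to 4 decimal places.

Midpoint: k1 = f(x_n, y_n); k2 = f(x_n + h/2, y_n + (h/2)·k1); y_{n+1} = y_n + h·k2.
x=0.000000, y=-0.500000:
  k1 = f(0.000000, -0.500000) = 0.580000
  k2 = f(0.125000, -0.427500) = 0.620575
  y ← -0.500000 + 0.25·0.620575 = -0.344856
x=0.250000, y=-0.344856:
  k1 = f(0.250000, -0.344856) = 0.647437
  k2 = f(0.375000, -0.263927) = 0.672427
  y ← -0.344856 + 0.25·0.672427 = -0.176749
x=0.500000, y=-0.176749:
  k1 = f(0.500000, -0.176749) = 0.684455
  k2 = f(0.625000, -0.091193) = 0.690881
  y ← -0.176749 + 0.25·0.690881 = -0.004029
y(0.75) ≈ -0.0040

-0.0040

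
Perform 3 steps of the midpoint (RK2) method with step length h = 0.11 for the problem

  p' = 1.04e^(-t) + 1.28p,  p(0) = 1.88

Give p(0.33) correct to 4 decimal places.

Midpoint: k1 = f(t_n, p_n); k2 = f(t_n + h/2, p_n + (h/2)·k1); p_{n+1} = p_n + h·k2.
t=0.000000, p=1.880000:
  k1 = f(0.000000, 1.880000) = 3.446400
  k2 = f(0.055000, 2.069552) = 3.633371
  p ← 1.880000 + 0.11·3.633371 = 2.279671
t=0.110000, p=2.279671:
  k1 = f(0.110000, 2.279671) = 3.849646
  k2 = f(0.165000, 2.491401) = 4.070803
  p ← 2.279671 + 0.11·4.070803 = 2.727459
t=0.220000, p=2.727459:
  k1 = f(0.220000, 2.727459) = 4.325767
  k2 = f(0.275000, 2.965376) = 4.585637
  p ← 2.727459 + 0.11·4.585637 = 3.231879
p(0.33) ≈ 3.2319

3.2319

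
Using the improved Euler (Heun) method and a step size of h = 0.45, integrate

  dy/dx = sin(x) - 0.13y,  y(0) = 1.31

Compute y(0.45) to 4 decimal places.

1.3335

Heun: k1 = f(x_n, y_n); k2 = f(x_n + h, y_n + h·k1); y_{n+1} = y_n + (h/2)·(k1 + k2).
x=0.000000, y=1.310000:
  k1 = f(0.000000, 1.310000) = -0.170300
  k2 = f(0.450000, 1.233365) = 0.274628
  y ← 1.310000 + (0.45/2)·(-0.170300 + 0.274628) = 1.333474
y(0.45) ≈ 1.3335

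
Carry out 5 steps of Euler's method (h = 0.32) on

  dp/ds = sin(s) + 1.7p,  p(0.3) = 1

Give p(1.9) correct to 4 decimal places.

11.4030

Euler: p_{n+1} = p_n + h·f(s_n, p_n).
s=0.300000, p=1.000000: f=1.995520 → p ← 1.000000 + 0.32·1.995520 = 1.638566
s=0.620000, p=1.638566: f=3.366598 → p ← 1.638566 + 0.32·3.366598 = 2.715878
s=0.940000, p=2.715878: f=5.424550 → p ← 2.715878 + 0.32·5.424550 = 4.451734
s=1.260000, p=4.451734: f=8.520038 → p ← 4.451734 + 0.32·8.520038 = 7.178146
s=1.580000, p=7.178146: f=13.202806 → p ← 7.178146 + 0.32·13.202806 = 11.403044
p(1.9) ≈ 11.4030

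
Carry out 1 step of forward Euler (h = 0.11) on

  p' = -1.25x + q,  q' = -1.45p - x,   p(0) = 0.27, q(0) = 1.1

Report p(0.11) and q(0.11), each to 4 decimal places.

Euler on (p,q): p_{n+1} = p_n + h·p', q_{n+1} = q_n + h·q'.
0.000000: (0.270000, 1.100000); f=(1.100000, -0.391500) → (0.391000, 1.056935)
(p(0.11), q(0.11)) ≈ (0.3910, 1.0569)

0.3910, 1.0569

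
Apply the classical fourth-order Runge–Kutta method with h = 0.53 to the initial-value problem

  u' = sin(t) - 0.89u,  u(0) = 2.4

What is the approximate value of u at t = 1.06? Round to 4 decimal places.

RK4: k1 = f(t_n, u_n); k2 = f(t_n + h/2, u_n + (h/2)·k1); k3 = f(t_n + h/2, u_n + (h/2)·k2); k4 = f(t_n + h, u_n + h·k3); u_{n+1} = u_n + (h/6)·(k1 + 2k2 + 2k3 + k4).
t=0.000000, u=2.400000:
  k1 = f(0.000000, 2.400000) = -2.136000
  k2 = f(0.265000, 1.833960) = -1.370315
  k3 = f(0.265000, 2.036866) = -1.550902
  k4 = f(0.530000, 1.578022) = -0.898906
  u ← 2.400000 + (0.53/6)·(k1 + 2k2 + 2k3 + k4) = 1.615835
t=0.530000, u=1.615835:
  k1 = f(0.530000, 1.615835) = -0.932560
  k2 = f(0.795000, 1.368707) = -0.504285
  k3 = f(0.795000, 1.482199) = -0.605294
  k4 = f(1.060000, 1.295029) = -0.280221
  u ← 1.615835 + (0.53/6)·(k1 + 2k2 + 2k3 + k4) = 1.312680
u(1.06) ≈ 1.3127

1.3127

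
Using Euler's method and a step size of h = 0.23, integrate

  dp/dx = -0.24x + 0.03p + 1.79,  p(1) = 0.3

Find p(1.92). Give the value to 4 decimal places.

1.6727

Euler: p_{n+1} = p_n + h·f(x_n, p_n).
x=1.000000, p=0.300000: f=1.559000 → p ← 0.300000 + 0.23·1.559000 = 0.658570
x=1.230000, p=0.658570: f=1.514557 → p ← 0.658570 + 0.23·1.514557 = 1.006918
x=1.460000, p=1.006918: f=1.469808 → p ← 1.006918 + 0.23·1.469808 = 1.344974
x=1.690000, p=1.344974: f=1.424749 → p ← 1.344974 + 0.23·1.424749 = 1.672666
p(1.92) ≈ 1.6727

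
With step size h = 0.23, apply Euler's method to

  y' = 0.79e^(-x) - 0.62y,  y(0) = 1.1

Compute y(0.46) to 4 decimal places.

1.1088

Euler: y_{n+1} = y_n + h·f(x_n, y_n).
x=0.000000, y=1.100000: f=0.108000 → y ← 1.100000 + 0.23·0.108000 = 1.124840
x=0.230000, y=1.124840: f=-0.069719 → y ← 1.124840 + 0.23·(-0.069719) = 1.108805
y(0.46) ≈ 1.1088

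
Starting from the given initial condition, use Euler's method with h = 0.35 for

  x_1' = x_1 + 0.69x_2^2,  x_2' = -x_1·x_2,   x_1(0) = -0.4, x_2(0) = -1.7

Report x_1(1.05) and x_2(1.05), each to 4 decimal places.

Euler on (x_1,x_2): x_1_{n+1} = x_1_n + h·x_1', x_2_{n+1} = x_2_n + h·x_2'.
0.000000: (-0.400000, -1.700000); f=(1.594100, -0.680000) → (0.157935, -1.938000)
0.350000: (0.157935, -1.938000); f=(2.749467, 0.306078) → (1.120249, -1.830873)
0.700000: (1.120249, -1.830873); f=(3.433194, 2.051033) → (2.321866, -1.113011)
(x_1(1.05), x_2(1.05)) ≈ (2.3219, -1.1130)

2.3219, -1.1130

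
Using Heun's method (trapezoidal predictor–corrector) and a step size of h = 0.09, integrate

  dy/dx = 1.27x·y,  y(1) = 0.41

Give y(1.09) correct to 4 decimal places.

0.4619

Heun: k1 = f(x_n, y_n); k2 = f(x_n + h, y_n + h·k1); y_{n+1} = y_n + (h/2)·(k1 + k2).
x=1.000000, y=0.410000:
  k1 = f(1.000000, 0.410000) = 0.520700
  k2 = f(1.090000, 0.456863) = 0.632435
  y ← 0.410000 + (0.09/2)·(0.520700 + 0.632435) = 0.461891
y(1.09) ≈ 0.4619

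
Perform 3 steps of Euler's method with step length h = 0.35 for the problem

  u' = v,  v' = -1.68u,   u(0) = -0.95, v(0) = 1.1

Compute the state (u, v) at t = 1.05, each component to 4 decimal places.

Euler on (u,v): u_{n+1} = u_n + h·u', v_{n+1} = v_n + h·v'.
0.000000: (-0.950000, 1.100000); f=(1.100000, 1.596000) → (-0.565000, 1.658600)
0.350000: (-0.565000, 1.658600); f=(1.658600, 0.949200) → (0.015510, 1.990820)
0.700000: (0.015510, 1.990820); f=(1.990820, -0.026057) → (0.712297, 1.981700)
(u(1.05), v(1.05)) ≈ (0.7123, 1.9817)

0.7123, 1.9817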